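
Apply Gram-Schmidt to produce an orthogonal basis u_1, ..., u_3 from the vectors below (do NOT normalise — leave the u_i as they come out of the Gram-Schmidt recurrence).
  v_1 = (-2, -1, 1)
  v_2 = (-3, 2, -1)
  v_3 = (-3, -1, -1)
Orthogonal basis:
  u_1 = (-2, -1, 1)
  u_2 = (-2, 5/2, -3/2)
  u_3 = (-1/5, -1, -7/5)

Apply the Gram-Schmidt recurrence
  u_1 = v_1
  u_i = v_i − Σ_{j<i} ((v_i · u_j) / (u_j · u_j)) · u_j.

Step by step this gives:
  u_1 = (-2, -1, 1)
  u_2 = (-2, 5/2, -3/2)
  u_3 = (-1/5, -1, -7/5)

Orthogonality check:
  u_2 · u_1 = 0 (should be 0)
  u_3 · u_1 = 0 (should be 0)
  u_3 · u_2 = 0 (should be 0)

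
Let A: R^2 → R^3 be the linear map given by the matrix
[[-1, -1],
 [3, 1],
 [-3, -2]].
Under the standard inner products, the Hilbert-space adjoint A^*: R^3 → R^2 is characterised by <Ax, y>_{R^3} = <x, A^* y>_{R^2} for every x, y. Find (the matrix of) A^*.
A^* = A^T =
[[-1, 3, -3],
 [-1, 1, -2]]

For real matrices with standard dot products, the defining identity <Ax, y> = <x, A^* y> gives (Ax)^T y = x^T (A^*) y, i.e. x^T A^T y = x^T (A^*) y. Since this holds for all x, y, we must have A^* = A^T. Therefore
A^* =
[[-1, 3, -3],
 [-1, 1, -2]].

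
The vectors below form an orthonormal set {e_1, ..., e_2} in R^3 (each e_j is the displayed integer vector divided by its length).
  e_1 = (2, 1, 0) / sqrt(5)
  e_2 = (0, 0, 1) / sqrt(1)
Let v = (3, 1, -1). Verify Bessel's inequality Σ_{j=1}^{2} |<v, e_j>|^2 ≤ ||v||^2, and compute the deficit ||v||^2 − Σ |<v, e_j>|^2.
Σ |<v, e_j>|^2 = 54/5; ||v||^2 = 11; deficit = 1/5

Write each e_j = u_j / sqrt(<u_j, u_j>) where u_j is the displayed integer vector. Then <v, e_j> = <v, u_j> / sqrt(<u_j, u_j>), so |<v, e_j>|^2 = <v, u_j>^2 / <u_j, u_j>.
Coefficients: <v, e_1> = 7/sqrt(5), <v, e_2> = -1/sqrt(1).
Square and sum: Σ |<v, e_j>|^2 = 54/5.
Compute ||v||^2 = v·v = 11.
Deficit = 11 − 54/5 = 1/5 ≥ 0, confirming Bessel's inequality. (The deficit equals ||v − Σ <v,e_j> e_j||^2, the squared distance from v to span{e_j}.)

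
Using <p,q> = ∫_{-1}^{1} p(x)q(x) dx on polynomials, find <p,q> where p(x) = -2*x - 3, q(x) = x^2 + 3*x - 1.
<p,q> = 0

Expand the product: p(x)·q(x) = -2*x^3 - 9*x^2 - 7*x + 3.
∫_{-1}^{1} of each monomial x^k gives [2/(k+1) if k even, 0 if k odd]. Integrating term-by-term (or equivalently evaluating the antiderivative F(x) = -x^4/2 - 3*x^3 - 7*x^2/2 + 3*x at the endpoints):
  F(1) − F(−1) = -4 − (-4) = 0.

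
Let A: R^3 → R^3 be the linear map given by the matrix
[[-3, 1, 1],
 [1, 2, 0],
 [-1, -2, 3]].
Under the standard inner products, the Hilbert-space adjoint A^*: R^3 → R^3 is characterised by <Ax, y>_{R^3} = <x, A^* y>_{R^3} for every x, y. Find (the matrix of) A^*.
A^* = A^T =
[[-3, 1, -1],
 [1, 2, -2],
 [1, 0, 3]]

For real matrices with standard dot products, the defining identity <Ax, y> = <x, A^* y> gives (Ax)^T y = x^T (A^*) y, i.e. x^T A^T y = x^T (A^*) y. Since this holds for all x, y, we must have A^* = A^T. Therefore
A^* =
[[-3, 1, -1],
 [1, 2, -2],
 [1, 0, 3]].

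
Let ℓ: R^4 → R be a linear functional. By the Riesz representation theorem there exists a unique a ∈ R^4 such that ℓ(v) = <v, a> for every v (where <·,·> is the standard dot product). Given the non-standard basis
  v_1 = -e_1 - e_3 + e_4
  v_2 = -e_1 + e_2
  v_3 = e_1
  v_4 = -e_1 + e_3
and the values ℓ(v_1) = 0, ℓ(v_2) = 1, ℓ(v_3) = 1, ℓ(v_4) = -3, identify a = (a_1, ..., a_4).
a = (1, 2, -2, -1)

Write a = (a_1, ..., a_4) in the standard basis. For each basis vector v_i, ℓ(v_i) = <v_i, a> is a linear equation in the a_j's. Collect the n equations into a matrix system V a = ℓ, where row i of V is v_i (expressed in the standard basis). Since V is invertible (lower-triangular with 1s on the diagonal, up to permutation), solve by back-substitution:
  V =
[[-1, 0, -1, 1],
 [-1, 1, 0, 0],
 [1, 0, 0, 0],
 [-1, 0, 1, 0]]
  V a = (0, 1, 1, -3)
Solving gives a = (1, 2, -2, -1).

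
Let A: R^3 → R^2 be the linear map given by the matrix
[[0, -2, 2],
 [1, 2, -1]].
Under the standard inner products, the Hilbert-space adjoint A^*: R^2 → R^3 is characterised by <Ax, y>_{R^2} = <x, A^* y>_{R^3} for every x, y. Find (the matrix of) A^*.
A^* = A^T =
[[0, 1],
 [-2, 2],
 [2, -1]]

For real matrices with standard dot products, the defining identity <Ax, y> = <x, A^* y> gives (Ax)^T y = x^T (A^*) y, i.e. x^T A^T y = x^T (A^*) y. Since this holds for all x, y, we must have A^* = A^T. Therefore
A^* =
[[0, 1],
 [-2, 2],
 [2, -1]].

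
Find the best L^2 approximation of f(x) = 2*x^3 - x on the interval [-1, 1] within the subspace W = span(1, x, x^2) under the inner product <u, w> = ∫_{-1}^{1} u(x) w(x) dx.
g(x) = x/5

The best approximation g ∈ W is the orthogonal projection of f onto W. Writing g = a_0 + a_1 x + a_2 x^2, the coefficients solve the normal equations G · a = b where
  G_{ij} = <φ_i, φ_j> and b_i = <f, φ_i>, with φ_0 = 1, φ_1 = x, φ_2 = x^2.
G =
  [2, 0, 2/3]
  [0, 2/3, 0]
  [2/3, 0, 2/5],
b = (0, 2/15, 0).
Solving gives a_0 = 0, a_1 = 1/5, a_2 = 0, so
  g(x) = x/5.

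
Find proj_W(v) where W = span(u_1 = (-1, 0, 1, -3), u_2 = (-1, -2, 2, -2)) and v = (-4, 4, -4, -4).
proj_W(v) = (-20/31, 152/31, -56/31, -136/31)

Set up U = [u_1 | ... | u_2] ∈ R^(4×2). The projector onto W = col(U) is P = U (U^T U)^(-1) U^T.
Compute U^T U =
  [11, 9]
  [9, 13],
and U^T v = (12, -4).
Solve U^T U · c = U^T v for the coefficients: c = (96/31, -76/31). The projection is proj_W(v) = U c.
Check: (v - proj_W(v)) · u_1 = 0  (should be 0).
Check: (v - proj_W(v)) · u_2 = 0  (should be 0).
Result: proj_W(v) = (-20/31, 152/31, -56/31, -136/31).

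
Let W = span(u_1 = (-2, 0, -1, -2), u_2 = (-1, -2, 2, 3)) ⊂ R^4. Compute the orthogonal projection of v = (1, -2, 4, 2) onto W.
proj_W(v) = (1/2, -31/21, 44/21, 145/42)

Set up U = [u_1 | ... | u_2] ∈ R^(4×2). The projector onto W = col(U) is P = U (U^T U)^(-1) U^T.
Compute U^T U =
  [9, -6]
  [-6, 18],
and U^T v = (-10, 17).
Solve U^T U · c = U^T v for the coefficients: c = (-13/21, 31/42). The projection is proj_W(v) = U c.
Check: (v - proj_W(v)) · u_1 = 0  (should be 0).
Check: (v - proj_W(v)) · u_2 = 0  (should be 0).
Result: proj_W(v) = (1/2, -31/21, 44/21, 145/42).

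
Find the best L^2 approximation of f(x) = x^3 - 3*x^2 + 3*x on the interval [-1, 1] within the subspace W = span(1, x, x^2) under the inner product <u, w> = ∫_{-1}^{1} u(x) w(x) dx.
g(x) = -3*x^2 + 18*x/5

The best approximation g ∈ W is the orthogonal projection of f onto W. Writing g = a_0 + a_1 x + a_2 x^2, the coefficients solve the normal equations G · a = b where
  G_{ij} = <φ_i, φ_j> and b_i = <f, φ_i>, with φ_0 = 1, φ_1 = x, φ_2 = x^2.
G =
  [2, 0, 2/3]
  [0, 2/3, 0]
  [2/3, 0, 2/5],
b = (-2, 12/5, -6/5).
Solving gives a_0 = 0, a_1 = 18/5, a_2 = -3, so
  g(x) = -3*x^2 + 18*x/5.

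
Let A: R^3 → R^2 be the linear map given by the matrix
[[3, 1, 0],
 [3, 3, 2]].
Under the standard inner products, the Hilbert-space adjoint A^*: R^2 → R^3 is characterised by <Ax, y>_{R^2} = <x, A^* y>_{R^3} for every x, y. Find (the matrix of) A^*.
A^* = A^T =
[[3, 3],
 [1, 3],
 [0, 2]]

For real matrices with standard dot products, the defining identity <Ax, y> = <x, A^* y> gives (Ax)^T y = x^T (A^*) y, i.e. x^T A^T y = x^T (A^*) y. Since this holds for all x, y, we must have A^* = A^T. Therefore
A^* =
[[3, 3],
 [1, 3],
 [0, 2]].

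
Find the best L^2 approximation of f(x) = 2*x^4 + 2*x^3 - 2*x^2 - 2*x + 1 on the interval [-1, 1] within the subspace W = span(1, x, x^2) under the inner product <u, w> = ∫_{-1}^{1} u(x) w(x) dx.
g(x) = -2*x^2/7 - 4*x/5 + 29/35

The best approximation g ∈ W is the orthogonal projection of f onto W. Writing g = a_0 + a_1 x + a_2 x^2, the coefficients solve the normal equations G · a = b where
  G_{ij} = <φ_i, φ_j> and b_i = <f, φ_i>, with φ_0 = 1, φ_1 = x, φ_2 = x^2.
G =
  [2, 0, 2/3]
  [0, 2/3, 0]
  [2/3, 0, 2/5],
b = (22/15, -8/15, 46/105).
Solving gives a_0 = 29/35, a_1 = -4/5, a_2 = -2/7, so
  g(x) = -2*x^2/7 - 4*x/5 + 29/35.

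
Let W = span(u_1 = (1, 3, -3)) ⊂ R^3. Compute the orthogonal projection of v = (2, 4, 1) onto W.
proj_W(v) = (11/19, 33/19, -33/19)

Set up U = [u_1 | ... | u_1] ∈ R^(3×1). The projector onto W = col(U) is P = U (U^T U)^(-1) U^T.
Compute U^T U =
  [19],
and U^T v = (11).
Solve U^T U · c = U^T v for the coefficients: c = (11/19). The projection is proj_W(v) = U c.
Check: (v - proj_W(v)) · u_1 = 0  (should be 0).
Result: proj_W(v) = (11/19, 33/19, -33/19).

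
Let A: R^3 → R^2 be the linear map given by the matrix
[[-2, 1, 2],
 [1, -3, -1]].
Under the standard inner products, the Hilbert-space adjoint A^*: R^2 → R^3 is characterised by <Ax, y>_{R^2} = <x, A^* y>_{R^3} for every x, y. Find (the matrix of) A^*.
A^* = A^T =
[[-2, 1],
 [1, -3],
 [2, -1]]

For real matrices with standard dot products, the defining identity <Ax, y> = <x, A^* y> gives (Ax)^T y = x^T (A^*) y, i.e. x^T A^T y = x^T (A^*) y. Since this holds for all x, y, we must have A^* = A^T. Therefore
A^* =
[[-2, 1],
 [1, -3],
 [2, -1]].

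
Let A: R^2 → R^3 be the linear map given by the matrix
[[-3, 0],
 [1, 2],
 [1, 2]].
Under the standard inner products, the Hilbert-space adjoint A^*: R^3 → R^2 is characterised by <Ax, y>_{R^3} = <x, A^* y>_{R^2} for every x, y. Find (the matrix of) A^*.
A^* = A^T =
[[-3, 1, 1],
 [0, 2, 2]]

For real matrices with standard dot products, the defining identity <Ax, y> = <x, A^* y> gives (Ax)^T y = x^T (A^*) y, i.e. x^T A^T y = x^T (A^*) y. Since this holds for all x, y, we must have A^* = A^T. Therefore
A^* =
[[-3, 1, 1],
 [0, 2, 2]].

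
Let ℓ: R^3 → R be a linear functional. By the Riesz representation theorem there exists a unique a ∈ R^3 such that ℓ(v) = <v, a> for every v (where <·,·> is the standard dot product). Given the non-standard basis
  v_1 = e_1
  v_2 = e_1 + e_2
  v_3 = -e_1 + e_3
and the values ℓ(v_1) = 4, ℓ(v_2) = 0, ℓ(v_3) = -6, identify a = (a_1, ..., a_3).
a = (4, -4, -2)

Write a = (a_1, ..., a_3) in the standard basis. For each basis vector v_i, ℓ(v_i) = <v_i, a> is a linear equation in the a_j's. Collect the n equations into a matrix system V a = ℓ, where row i of V is v_i (expressed in the standard basis). Since V is invertible (lower-triangular with 1s on the diagonal, up to permutation), solve by back-substitution:
  V =
[[1, 0, 0],
 [1, 1, 0],
 [-1, 0, 1]]
  V a = (4, 0, -6)
Solving gives a = (4, -4, -2).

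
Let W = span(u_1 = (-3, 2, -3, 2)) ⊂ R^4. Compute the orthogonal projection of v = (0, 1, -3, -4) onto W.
proj_W(v) = (-9/26, 3/13, -9/26, 3/13)

Set up U = [u_1 | ... | u_1] ∈ R^(4×1). The projector onto W = col(U) is P = U (U^T U)^(-1) U^T.
Compute U^T U =
  [26],
and U^T v = (3).
Solve U^T U · c = U^T v for the coefficients: c = (3/26). The projection is proj_W(v) = U c.
Check: (v - proj_W(v)) · u_1 = 0  (should be 0).
Result: proj_W(v) = (-9/26, 3/13, -9/26, 3/13).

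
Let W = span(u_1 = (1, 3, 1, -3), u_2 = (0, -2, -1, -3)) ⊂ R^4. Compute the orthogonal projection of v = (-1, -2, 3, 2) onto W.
proj_W(v) = (-65/138, -5/6, -25/138, 105/46)

Set up U = [u_1 | ... | u_2] ∈ R^(4×2). The projector onto W = col(U) is P = U (U^T U)^(-1) U^T.
Compute U^T U =
  [20, 2]
  [2, 14],
and U^T v = (-10, -5).
Solve U^T U · c = U^T v for the coefficients: c = (-65/138, -20/69). The projection is proj_W(v) = U c.
Check: (v - proj_W(v)) · u_1 = 0  (should be 0).
Check: (v - proj_W(v)) · u_2 = 0  (should be 0).
Result: proj_W(v) = (-65/138, -5/6, -25/138, 105/46).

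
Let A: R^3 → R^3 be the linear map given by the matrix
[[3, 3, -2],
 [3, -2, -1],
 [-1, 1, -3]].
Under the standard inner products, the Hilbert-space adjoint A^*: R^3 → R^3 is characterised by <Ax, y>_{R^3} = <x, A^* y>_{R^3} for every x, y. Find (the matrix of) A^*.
A^* = A^T =
[[3, 3, -1],
 [3, -2, 1],
 [-2, -1, -3]]

For real matrices with standard dot products, the defining identity <Ax, y> = <x, A^* y> gives (Ax)^T y = x^T (A^*) y, i.e. x^T A^T y = x^T (A^*) y. Since this holds for all x, y, we must have A^* = A^T. Therefore
A^* =
[[3, 3, -1],
 [3, -2, 1],
 [-2, -1, -3]].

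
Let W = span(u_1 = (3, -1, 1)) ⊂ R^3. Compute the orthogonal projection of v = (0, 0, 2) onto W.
proj_W(v) = (6/11, -2/11, 2/11)

Set up U = [u_1 | ... | u_1] ∈ R^(3×1). The projector onto W = col(U) is P = U (U^T U)^(-1) U^T.
Compute U^T U =
  [11],
and U^T v = (2).
Solve U^T U · c = U^T v for the coefficients: c = (2/11). The projection is proj_W(v) = U c.
Check: (v - proj_W(v)) · u_1 = 0  (should be 0).
Result: proj_W(v) = (6/11, -2/11, 2/11).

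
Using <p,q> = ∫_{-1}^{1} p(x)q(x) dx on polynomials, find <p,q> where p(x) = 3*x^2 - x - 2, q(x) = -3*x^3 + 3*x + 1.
<p,q> = -14/5

Expand the product: p(x)·q(x) = -9*x^5 + 3*x^4 + 15*x^3 - 7*x - 2.
∫_{-1}^{1} of each monomial x^k gives [2/(k+1) if k even, 0 if k odd]. Integrating term-by-term (or equivalently evaluating the antiderivative F(x) = -3*x^6/2 + 3*x^5/5 + 15*x^4/4 - 7*x^2/2 - 2*x at the endpoints):
  F(1) − F(−1) = -53/20 − (3/20) = -14/5.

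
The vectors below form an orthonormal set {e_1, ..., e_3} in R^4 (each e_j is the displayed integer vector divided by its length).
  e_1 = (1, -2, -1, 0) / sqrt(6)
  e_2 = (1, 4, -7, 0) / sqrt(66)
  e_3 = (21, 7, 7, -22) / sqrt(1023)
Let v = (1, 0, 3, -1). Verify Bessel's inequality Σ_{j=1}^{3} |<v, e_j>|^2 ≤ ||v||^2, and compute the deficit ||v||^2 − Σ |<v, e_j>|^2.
Σ |<v, e_j>|^2 = 998/93; ||v||^2 = 11; deficit = 25/93

Write each e_j = u_j / sqrt(<u_j, u_j>) where u_j is the displayed integer vector. Then <v, e_j> = <v, u_j> / sqrt(<u_j, u_j>), so |<v, e_j>|^2 = <v, u_j>^2 / <u_j, u_j>.
Coefficients: <v, e_1> = -2/sqrt(6), <v, e_2> = -20/sqrt(66), <v, e_3> = 64/sqrt(1023).
Square and sum: Σ |<v, e_j>|^2 = 998/93.
Compute ||v||^2 = v·v = 11.
Deficit = 11 − 998/93 = 25/93 ≥ 0, confirming Bessel's inequality. (The deficit equals ||v − Σ <v,e_j> e_j||^2, the squared distance from v to span{e_j}.)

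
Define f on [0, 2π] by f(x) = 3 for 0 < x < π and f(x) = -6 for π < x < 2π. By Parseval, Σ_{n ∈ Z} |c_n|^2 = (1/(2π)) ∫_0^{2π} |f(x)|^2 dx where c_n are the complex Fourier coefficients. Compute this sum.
Σ |c_n|^2 = 45/2

Parseval equates the L^2 energy of f (normalised by 1/(2π)) with the ℓ^2 sum of its Fourier coefficients: (1/(2π)) ∫_0^{2π} |f|^2 = Σ |c_n|^2.
Compute the left side: (1/(2π)) [∫_0^π 3^2 dx + ∫_π^{2π} (-6)^2 dx] = (1/(2π)) · (9π + 36π) = (9 + 36)/2 = 45/2.
So Σ_{n ∈ Z} |c_n|^2 = 45/2.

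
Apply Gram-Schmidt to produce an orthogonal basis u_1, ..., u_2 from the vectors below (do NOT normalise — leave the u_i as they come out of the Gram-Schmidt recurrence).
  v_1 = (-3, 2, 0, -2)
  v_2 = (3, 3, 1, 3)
Orthogonal basis:
  u_1 = (-3, 2, 0, -2)
  u_2 = (24/17, 69/17, 1, 33/17)

Apply the Gram-Schmidt recurrence
  u_1 = v_1
  u_i = v_i − Σ_{j<i} ((v_i · u_j) / (u_j · u_j)) · u_j.

Step by step this gives:
  u_1 = (-3, 2, 0, -2)
  u_2 = (24/17, 69/17, 1, 33/17)

Orthogonality check:
  u_2 · u_1 = 0 (should be 0)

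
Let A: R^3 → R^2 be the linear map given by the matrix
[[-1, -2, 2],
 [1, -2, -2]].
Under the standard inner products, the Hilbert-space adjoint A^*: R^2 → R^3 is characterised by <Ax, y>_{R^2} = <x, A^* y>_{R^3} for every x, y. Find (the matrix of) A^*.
A^* = A^T =
[[-1, 1],
 [-2, -2],
 [2, -2]]

For real matrices with standard dot products, the defining identity <Ax, y> = <x, A^* y> gives (Ax)^T y = x^T (A^*) y, i.e. x^T A^T y = x^T (A^*) y. Since this holds for all x, y, we must have A^* = A^T. Therefore
A^* =
[[-1, 1],
 [-2, -2],
 [2, -2]].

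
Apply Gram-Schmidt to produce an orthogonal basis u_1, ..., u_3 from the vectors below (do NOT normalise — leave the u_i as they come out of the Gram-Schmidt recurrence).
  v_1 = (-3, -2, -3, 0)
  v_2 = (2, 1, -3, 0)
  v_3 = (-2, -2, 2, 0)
Orthogonal basis:
  u_1 = (-3, -2, -3, 0)
  u_2 = (47/22, 12/11, -63/22, 0)
  u_3 = (126/307, -210/307, 14/307, 0)

Apply the Gram-Schmidt recurrence
  u_1 = v_1
  u_i = v_i − Σ_{j<i} ((v_i · u_j) / (u_j · u_j)) · u_j.

Step by step this gives:
  u_1 = (-3, -2, -3, 0)
  u_2 = (47/22, 12/11, -63/22, 0)
  u_3 = (126/307, -210/307, 14/307, 0)

Orthogonality check:
  u_2 · u_1 = 0 (should be 0)
  u_3 · u_1 = 0 (should be 0)
  u_3 · u_2 = 0 (should be 0)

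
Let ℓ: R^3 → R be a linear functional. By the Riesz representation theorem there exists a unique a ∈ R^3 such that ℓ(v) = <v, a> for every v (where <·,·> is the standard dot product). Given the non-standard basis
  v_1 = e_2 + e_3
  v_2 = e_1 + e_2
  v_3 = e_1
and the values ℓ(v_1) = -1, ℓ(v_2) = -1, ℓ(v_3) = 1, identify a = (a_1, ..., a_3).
a = (1, -2, 1)

Write a = (a_1, ..., a_3) in the standard basis. For each basis vector v_i, ℓ(v_i) = <v_i, a> is a linear equation in the a_j's. Collect the n equations into a matrix system V a = ℓ, where row i of V is v_i (expressed in the standard basis). Since V is invertible (lower-triangular with 1s on the diagonal, up to permutation), solve by back-substitution:
  V =
[[0, 1, 1],
 [1, 1, 0],
 [1, 0, 0]]
  V a = (-1, -1, 1)
Solving gives a = (1, -2, 1).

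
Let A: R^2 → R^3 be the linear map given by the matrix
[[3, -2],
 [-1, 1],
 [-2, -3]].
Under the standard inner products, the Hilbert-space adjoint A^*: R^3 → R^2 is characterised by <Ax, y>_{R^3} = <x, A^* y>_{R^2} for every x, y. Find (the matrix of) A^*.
A^* = A^T =
[[3, -1, -2],
 [-2, 1, -3]]

For real matrices with standard dot products, the defining identity <Ax, y> = <x, A^* y> gives (Ax)^T y = x^T (A^*) y, i.e. x^T A^T y = x^T (A^*) y. Since this holds for all x, y, we must have A^* = A^T. Therefore
A^* =
[[3, -1, -2],
 [-2, 1, -3]].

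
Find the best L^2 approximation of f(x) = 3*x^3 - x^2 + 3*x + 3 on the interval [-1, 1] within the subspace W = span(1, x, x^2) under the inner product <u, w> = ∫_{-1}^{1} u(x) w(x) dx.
g(x) = -x^2 + 24*x/5 + 3

The best approximation g ∈ W is the orthogonal projection of f onto W. Writing g = a_0 + a_1 x + a_2 x^2, the coefficients solve the normal equations G · a = b where
  G_{ij} = <φ_i, φ_j> and b_i = <f, φ_i>, with φ_0 = 1, φ_1 = x, φ_2 = x^2.
G =
  [2, 0, 2/3]
  [0, 2/3, 0]
  [2/3, 0, 2/5],
b = (16/3, 16/5, 8/5).
Solving gives a_0 = 3, a_1 = 24/5, a_2 = -1, so
  g(x) = -x^2 + 24*x/5 + 3.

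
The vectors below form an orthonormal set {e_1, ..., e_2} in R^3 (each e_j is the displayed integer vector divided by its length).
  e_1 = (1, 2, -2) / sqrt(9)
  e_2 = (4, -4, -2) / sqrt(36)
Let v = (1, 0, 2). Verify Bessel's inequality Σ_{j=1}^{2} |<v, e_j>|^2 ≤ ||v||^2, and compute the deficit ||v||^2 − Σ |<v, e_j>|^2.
Σ |<v, e_j>|^2 = 1; ||v||^2 = 5; deficit = 4

Write each e_j = u_j / sqrt(<u_j, u_j>) where u_j is the displayed integer vector. Then <v, e_j> = <v, u_j> / sqrt(<u_j, u_j>), so |<v, e_j>|^2 = <v, u_j>^2 / <u_j, u_j>.
Coefficients: <v, e_1> = -3/sqrt(9), <v, e_2> = 0/sqrt(36).
Square and sum: Σ |<v, e_j>|^2 = 1.
Compute ||v||^2 = v·v = 5.
Deficit = 5 − 1 = 4 ≥ 0, confirming Bessel's inequality. (The deficit equals ||v − Σ <v,e_j> e_j||^2, the squared distance from v to span{e_j}.)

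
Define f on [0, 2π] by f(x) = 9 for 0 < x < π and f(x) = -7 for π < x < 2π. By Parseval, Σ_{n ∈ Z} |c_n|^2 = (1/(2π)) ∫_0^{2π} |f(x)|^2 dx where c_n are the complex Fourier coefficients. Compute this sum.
Σ |c_n|^2 = 65

Parseval equates the L^2 energy of f (normalised by 1/(2π)) with the ℓ^2 sum of its Fourier coefficients: (1/(2π)) ∫_0^{2π} |f|^2 = Σ |c_n|^2.
Compute the left side: (1/(2π)) [∫_0^π 9^2 dx + ∫_π^{2π} (-7)^2 dx] = (1/(2π)) · (81π + 49π) = (81 + 49)/2 = 65.
So Σ_{n ∈ Z} |c_n|^2 = 65.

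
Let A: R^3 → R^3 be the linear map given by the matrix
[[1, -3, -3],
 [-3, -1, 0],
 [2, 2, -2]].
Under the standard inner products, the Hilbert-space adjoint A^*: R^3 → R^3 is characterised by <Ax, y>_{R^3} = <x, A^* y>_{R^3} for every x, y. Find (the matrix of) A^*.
A^* = A^T =
[[1, -3, 2],
 [-3, -1, 2],
 [-3, 0, -2]]

For real matrices with standard dot products, the defining identity <Ax, y> = <x, A^* y> gives (Ax)^T y = x^T (A^*) y, i.e. x^T A^T y = x^T (A^*) y. Since this holds for all x, y, we must have A^* = A^T. Therefore
A^* =
[[1, -3, 2],
 [-3, -1, 2],
 [-3, 0, -2]].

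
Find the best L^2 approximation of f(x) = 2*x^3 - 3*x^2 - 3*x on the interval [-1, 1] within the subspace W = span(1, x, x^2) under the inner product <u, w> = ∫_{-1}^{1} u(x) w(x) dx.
g(x) = -3*x^2 - 9*x/5

The best approximation g ∈ W is the orthogonal projection of f onto W. Writing g = a_0 + a_1 x + a_2 x^2, the coefficients solve the normal equations G · a = b where
  G_{ij} = <φ_i, φ_j> and b_i = <f, φ_i>, with φ_0 = 1, φ_1 = x, φ_2 = x^2.
G =
  [2, 0, 2/3]
  [0, 2/3, 0]
  [2/3, 0, 2/5],
b = (-2, -6/5, -6/5).
Solving gives a_0 = 0, a_1 = -9/5, a_2 = -3, so
  g(x) = -3*x^2 - 9*x/5.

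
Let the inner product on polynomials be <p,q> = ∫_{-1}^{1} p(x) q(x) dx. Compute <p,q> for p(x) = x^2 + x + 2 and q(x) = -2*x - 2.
<p,q> = -32/3

Expand the product: p(x)·q(x) = -2*x^3 - 4*x^2 - 6*x - 4.
∫_{-1}^{1} of each monomial x^k gives [2/(k+1) if k even, 0 if k odd]. Integrating term-by-term (or equivalently evaluating the antiderivative F(x) = -x^4/2 - 4*x^3/3 - 3*x^2 - 4*x at the endpoints):
  F(1) − F(−1) = -53/6 − (11/6) = -32/3.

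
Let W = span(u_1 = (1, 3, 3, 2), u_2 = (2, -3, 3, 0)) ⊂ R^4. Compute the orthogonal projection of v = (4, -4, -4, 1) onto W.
proj_W(v) = (14/251, -948/251, -288/251, -412/251)

Set up U = [u_1 | ... | u_2] ∈ R^(4×2). The projector onto W = col(U) is P = U (U^T U)^(-1) U^T.
Compute U^T U =
  [23, 2]
  [2, 22],
and U^T v = (-18, 8).
Solve U^T U · c = U^T v for the coefficients: c = (-206/251, 110/251). The projection is proj_W(v) = U c.
Check: (v - proj_W(v)) · u_1 = 0  (should be 0).
Check: (v - proj_W(v)) · u_2 = 0  (should be 0).
Result: proj_W(v) = (14/251, -948/251, -288/251, -412/251).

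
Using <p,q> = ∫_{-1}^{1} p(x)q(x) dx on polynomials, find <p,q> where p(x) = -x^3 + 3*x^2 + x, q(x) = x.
<p,q> = 4/15

Expand the product: p(x)·q(x) = -x^4 + 3*x^3 + x^2.
∫_{-1}^{1} of each monomial x^k gives [2/(k+1) if k even, 0 if k odd]. Integrating term-by-term (or equivalently evaluating the antiderivative F(x) = -x^5/5 + 3*x^4/4 + x^3/3 at the endpoints):
  F(1) − F(−1) = 53/60 − (37/60) = 4/15.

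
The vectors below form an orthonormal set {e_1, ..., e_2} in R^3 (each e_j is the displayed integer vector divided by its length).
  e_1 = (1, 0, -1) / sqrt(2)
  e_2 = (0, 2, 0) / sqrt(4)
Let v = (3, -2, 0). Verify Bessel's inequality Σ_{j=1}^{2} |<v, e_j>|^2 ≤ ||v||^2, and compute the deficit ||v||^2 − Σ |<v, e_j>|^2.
Σ |<v, e_j>|^2 = 17/2; ||v||^2 = 13; deficit = 9/2

Write each e_j = u_j / sqrt(<u_j, u_j>) where u_j is the displayed integer vector. Then <v, e_j> = <v, u_j> / sqrt(<u_j, u_j>), so |<v, e_j>|^2 = <v, u_j>^2 / <u_j, u_j>.
Coefficients: <v, e_1> = 3/sqrt(2), <v, e_2> = -4/sqrt(4).
Square and sum: Σ |<v, e_j>|^2 = 17/2.
Compute ||v||^2 = v·v = 13.
Deficit = 13 − 17/2 = 9/2 ≥ 0, confirming Bessel's inequality. (The deficit equals ||v − Σ <v,e_j> e_j||^2, the squared distance from v to span{e_j}.)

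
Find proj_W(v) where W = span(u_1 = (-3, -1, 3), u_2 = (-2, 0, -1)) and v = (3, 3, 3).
proj_W(v) = (144/43, -6/43, 99/43)

Set up U = [u_1 | ... | u_2] ∈ R^(3×2). The projector onto W = col(U) is P = U (U^T U)^(-1) U^T.
Compute U^T U =
  [19, 3]
  [3, 5],
and U^T v = (-3, -9).
Solve U^T U · c = U^T v for the coefficients: c = (6/43, -81/43). The projection is proj_W(v) = U c.
Check: (v - proj_W(v)) · u_1 = 0  (should be 0).
Check: (v - proj_W(v)) · u_2 = 0  (should be 0).
Result: proj_W(v) = (144/43, -6/43, 99/43).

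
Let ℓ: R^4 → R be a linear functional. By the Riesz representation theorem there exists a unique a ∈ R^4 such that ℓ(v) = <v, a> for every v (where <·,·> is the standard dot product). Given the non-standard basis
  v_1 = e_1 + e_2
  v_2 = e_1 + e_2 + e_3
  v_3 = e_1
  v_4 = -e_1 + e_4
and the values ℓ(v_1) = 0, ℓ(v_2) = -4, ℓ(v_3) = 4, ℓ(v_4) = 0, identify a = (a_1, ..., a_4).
a = (4, -4, -4, 4)

Write a = (a_1, ..., a_4) in the standard basis. For each basis vector v_i, ℓ(v_i) = <v_i, a> is a linear equation in the a_j's. Collect the n equations into a matrix system V a = ℓ, where row i of V is v_i (expressed in the standard basis). Since V is invertible (lower-triangular with 1s on the diagonal, up to permutation), solve by back-substitution:
  V =
[[1, 1, 0, 0],
 [1, 1, 1, 0],
 [1, 0, 0, 0],
 [-1, 0, 0, 1]]
  V a = (0, -4, 4, 0)
Solving gives a = (4, -4, -4, 4).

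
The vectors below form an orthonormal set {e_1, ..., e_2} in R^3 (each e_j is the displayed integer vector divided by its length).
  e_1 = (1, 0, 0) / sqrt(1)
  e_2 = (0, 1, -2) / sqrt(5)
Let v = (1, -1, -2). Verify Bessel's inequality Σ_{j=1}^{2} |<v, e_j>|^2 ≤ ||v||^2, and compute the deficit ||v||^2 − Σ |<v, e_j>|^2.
Σ |<v, e_j>|^2 = 14/5; ||v||^2 = 6; deficit = 16/5

Write each e_j = u_j / sqrt(<u_j, u_j>) where u_j is the displayed integer vector. Then <v, e_j> = <v, u_j> / sqrt(<u_j, u_j>), so |<v, e_j>|^2 = <v, u_j>^2 / <u_j, u_j>.
Coefficients: <v, e_1> = 1/sqrt(1), <v, e_2> = 3/sqrt(5).
Square and sum: Σ |<v, e_j>|^2 = 14/5.
Compute ||v||^2 = v·v = 6.
Deficit = 6 − 14/5 = 16/5 ≥ 0, confirming Bessel's inequality. (The deficit equals ||v − Σ <v,e_j> e_j||^2, the squared distance from v to span{e_j}.)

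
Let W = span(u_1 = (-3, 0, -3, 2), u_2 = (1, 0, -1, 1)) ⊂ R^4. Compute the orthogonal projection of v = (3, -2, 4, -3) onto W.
proj_W(v) = (185/62, 0, 253/62, -90/31)

Set up U = [u_1 | ... | u_2] ∈ R^(4×2). The projector onto W = col(U) is P = U (U^T U)^(-1) U^T.
Compute U^T U =
  [22, 2]
  [2, 3],
and U^T v = (-27, -4).
Solve U^T U · c = U^T v for the coefficients: c = (-73/62, -17/31). The projection is proj_W(v) = U c.
Check: (v - proj_W(v)) · u_1 = 0  (should be 0).
Check: (v - proj_W(v)) · u_2 = 0  (should be 0).
Result: proj_W(v) = (185/62, 0, 253/62, -90/31).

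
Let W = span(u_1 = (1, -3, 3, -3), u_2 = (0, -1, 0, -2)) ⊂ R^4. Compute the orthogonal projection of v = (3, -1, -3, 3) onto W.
proj_W(v) = (-15/59, 77/59, -45/59, 109/59)

Set up U = [u_1 | ... | u_2] ∈ R^(4×2). The projector onto W = col(U) is P = U (U^T U)^(-1) U^T.
Compute U^T U =
  [28, 9]
  [9, 5],
and U^T v = (-12, -5).
Solve U^T U · c = U^T v for the coefficients: c = (-15/59, -32/59). The projection is proj_W(v) = U c.
Check: (v - proj_W(v)) · u_1 = 0  (should be 0).
Check: (v - proj_W(v)) · u_2 = 0  (should be 0).
Result: proj_W(v) = (-15/59, 77/59, -45/59, 109/59).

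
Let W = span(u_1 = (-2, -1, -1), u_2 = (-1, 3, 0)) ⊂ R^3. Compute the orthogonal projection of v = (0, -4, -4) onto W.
proj_W(v) = (-72/59, -260/59, -68/59)

Set up U = [u_1 | ... | u_2] ∈ R^(3×2). The projector onto W = col(U) is P = U (U^T U)^(-1) U^T.
Compute U^T U =
  [6, -1]
  [-1, 10],
and U^T v = (8, -12).
Solve U^T U · c = U^T v for the coefficients: c = (68/59, -64/59). The projection is proj_W(v) = U c.
Check: (v - proj_W(v)) · u_1 = 0  (should be 0).
Check: (v - proj_W(v)) · u_2 = 0  (should be 0).
Result: proj_W(v) = (-72/59, -260/59, -68/59).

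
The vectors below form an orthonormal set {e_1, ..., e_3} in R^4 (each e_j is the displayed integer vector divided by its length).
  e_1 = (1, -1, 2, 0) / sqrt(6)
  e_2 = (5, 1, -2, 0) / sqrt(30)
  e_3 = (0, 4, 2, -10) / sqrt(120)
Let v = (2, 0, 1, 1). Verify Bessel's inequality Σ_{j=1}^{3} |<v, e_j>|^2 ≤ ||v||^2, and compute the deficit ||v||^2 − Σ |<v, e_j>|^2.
Σ |<v, e_j>|^2 = 16/3; ||v||^2 = 6; deficit = 2/3

Write each e_j = u_j / sqrt(<u_j, u_j>) where u_j is the displayed integer vector. Then <v, e_j> = <v, u_j> / sqrt(<u_j, u_j>), so |<v, e_j>|^2 = <v, u_j>^2 / <u_j, u_j>.
Coefficients: <v, e_1> = 4/sqrt(6), <v, e_2> = 8/sqrt(30), <v, e_3> = -8/sqrt(120).
Square and sum: Σ |<v, e_j>|^2 = 16/3.
Compute ||v||^2 = v·v = 6.
Deficit = 6 − 16/3 = 2/3 ≥ 0, confirming Bessel's inequality. (The deficit equals ||v − Σ <v,e_j> e_j||^2, the squared distance from v to span{e_j}.)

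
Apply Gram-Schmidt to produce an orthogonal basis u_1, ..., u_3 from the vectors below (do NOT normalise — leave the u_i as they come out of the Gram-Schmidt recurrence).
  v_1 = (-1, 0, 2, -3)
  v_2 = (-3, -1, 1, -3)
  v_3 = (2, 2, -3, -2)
Orthogonal basis:
  u_1 = (-1, 0, 2, -3)
  u_2 = (-2, -1, -1, 0)
  u_3 = (6/7, 3/2, -45/14, -17/7)

Apply the Gram-Schmidt recurrence
  u_1 = v_1
  u_i = v_i − Σ_{j<i} ((v_i · u_j) / (u_j · u_j)) · u_j.

Step by step this gives:
  u_1 = (-1, 0, 2, -3)
  u_2 = (-2, -1, -1, 0)
  u_3 = (6/7, 3/2, -45/14, -17/7)

Orthogonality check:
  u_2 · u_1 = 0 (should be 0)
  u_3 · u_1 = 0 (should be 0)
  u_3 · u_2 = 0 (should be 0)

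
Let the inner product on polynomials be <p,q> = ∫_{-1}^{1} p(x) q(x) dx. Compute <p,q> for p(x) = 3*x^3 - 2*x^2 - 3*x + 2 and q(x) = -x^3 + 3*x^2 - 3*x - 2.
<p,q> = -104/105

Expand the product: p(x)·q(x) = -3*x^6 + 11*x^5 - 12*x^4 - 11*x^3 + 19*x^2 - 4.
∫_{-1}^{1} of each monomial x^k gives [2/(k+1) if k even, 0 if k odd]. Integrating term-by-term (or equivalently evaluating the antiderivative F(x) = -3*x^7/7 + 11*x^6/6 - 12*x^5/5 - 11*x^4/4 + 19*x^3/3 - 4*x at the endpoints):
  F(1) − F(−1) = -593/420 − (-59/140) = -104/105.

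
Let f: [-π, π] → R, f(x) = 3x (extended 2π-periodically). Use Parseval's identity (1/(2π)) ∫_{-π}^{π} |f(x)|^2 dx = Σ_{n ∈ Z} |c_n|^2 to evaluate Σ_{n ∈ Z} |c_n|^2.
Σ |c_n|^2 = 3π^2

Expand and integrate term by term over [-π, π]:
  ∫ (3x)^2 dx = 9·(2π^3/3); ∫ 2·3·(0)·x dx = 0 (odd integrand); ∫ 0^2 dx = 0·2π.
So (1/(2π)) ∫_{-π}^{π} (3x)^2 dx = 9π^2/3 + 0 = 3π^2.
Parseval ⇒ Σ |c_n|^2 = 3π^2.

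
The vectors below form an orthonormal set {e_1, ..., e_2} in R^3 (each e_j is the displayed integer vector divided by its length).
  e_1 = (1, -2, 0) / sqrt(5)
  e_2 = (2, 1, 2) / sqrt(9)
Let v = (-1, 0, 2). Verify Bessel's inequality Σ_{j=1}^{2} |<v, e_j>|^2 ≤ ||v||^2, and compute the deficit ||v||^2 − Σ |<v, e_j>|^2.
Σ |<v, e_j>|^2 = 29/45; ||v||^2 = 5; deficit = 196/45

Write each e_j = u_j / sqrt(<u_j, u_j>) where u_j is the displayed integer vector. Then <v, e_j> = <v, u_j> / sqrt(<u_j, u_j>), so |<v, e_j>|^2 = <v, u_j>^2 / <u_j, u_j>.
Coefficients: <v, e_1> = -1/sqrt(5), <v, e_2> = 2/sqrt(9).
Square and sum: Σ |<v, e_j>|^2 = 29/45.
Compute ||v||^2 = v·v = 5.
Deficit = 5 − 29/45 = 196/45 ≥ 0, confirming Bessel's inequality. (The deficit equals ||v − Σ <v,e_j> e_j||^2, the squared distance from v to span{e_j}.)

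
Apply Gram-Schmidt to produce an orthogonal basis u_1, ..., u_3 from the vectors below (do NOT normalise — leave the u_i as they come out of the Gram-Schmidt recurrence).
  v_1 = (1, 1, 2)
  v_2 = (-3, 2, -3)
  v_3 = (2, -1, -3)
Orthogonal basis:
  u_1 = (1, 1, 2)
  u_2 = (-11/6, 19/6, -2/3)
  u_3 = (182/83, 78/83, -130/83)

Apply the Gram-Schmidt recurrence
  u_1 = v_1
  u_i = v_i − Σ_{j<i} ((v_i · u_j) / (u_j · u_j)) · u_j.

Step by step this gives:
  u_1 = (1, 1, 2)
  u_2 = (-11/6, 19/6, -2/3)
  u_3 = (182/83, 78/83, -130/83)

Orthogonality check:
  u_2 · u_1 = 0 (should be 0)
  u_3 · u_1 = 0 (should be 0)
  u_3 · u_2 = 0 (should be 0)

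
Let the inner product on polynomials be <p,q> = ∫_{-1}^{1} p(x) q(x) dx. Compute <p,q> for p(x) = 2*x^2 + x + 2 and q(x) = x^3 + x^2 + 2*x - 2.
<p,q> = -34/5

Expand the product: p(x)·q(x) = 2*x^5 + 3*x^4 + 7*x^3 + 2*x - 4.
∫_{-1}^{1} of each monomial x^k gives [2/(k+1) if k even, 0 if k odd]. Integrating term-by-term (or equivalently evaluating the antiderivative F(x) = x^6/3 + 3*x^5/5 + 7*x^4/4 + x^2 - 4*x at the endpoints):
  F(1) − F(−1) = -19/60 − (389/60) = -34/5.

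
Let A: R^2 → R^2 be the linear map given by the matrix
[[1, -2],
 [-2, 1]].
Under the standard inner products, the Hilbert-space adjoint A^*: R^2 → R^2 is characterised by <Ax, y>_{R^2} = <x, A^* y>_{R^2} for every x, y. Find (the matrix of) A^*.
A^* = A^T =
[[1, -2],
 [-2, 1]]

For real matrices with standard dot products, the defining identity <Ax, y> = <x, A^* y> gives (Ax)^T y = x^T (A^*) y, i.e. x^T A^T y = x^T (A^*) y. Since this holds for all x, y, we must have A^* = A^T. Therefore
A^* =
[[1, -2],
 [-2, 1]].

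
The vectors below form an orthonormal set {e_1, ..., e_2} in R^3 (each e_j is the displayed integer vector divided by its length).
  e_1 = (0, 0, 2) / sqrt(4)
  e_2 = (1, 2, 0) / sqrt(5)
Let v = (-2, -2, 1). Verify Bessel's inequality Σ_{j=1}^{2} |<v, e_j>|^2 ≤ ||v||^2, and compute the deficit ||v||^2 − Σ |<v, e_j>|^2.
Σ |<v, e_j>|^2 = 41/5; ||v||^2 = 9; deficit = 4/5

Write each e_j = u_j / sqrt(<u_j, u_j>) where u_j is the displayed integer vector. Then <v, e_j> = <v, u_j> / sqrt(<u_j, u_j>), so |<v, e_j>|^2 = <v, u_j>^2 / <u_j, u_j>.
Coefficients: <v, e_1> = 2/sqrt(4), <v, e_2> = -6/sqrt(5).
Square and sum: Σ |<v, e_j>|^2 = 41/5.
Compute ||v||^2 = v·v = 9.
Deficit = 9 − 41/5 = 4/5 ≥ 0, confirming Bessel's inequality. (The deficit equals ||v − Σ <v,e_j> e_j||^2, the squared distance from v to span{e_j}.)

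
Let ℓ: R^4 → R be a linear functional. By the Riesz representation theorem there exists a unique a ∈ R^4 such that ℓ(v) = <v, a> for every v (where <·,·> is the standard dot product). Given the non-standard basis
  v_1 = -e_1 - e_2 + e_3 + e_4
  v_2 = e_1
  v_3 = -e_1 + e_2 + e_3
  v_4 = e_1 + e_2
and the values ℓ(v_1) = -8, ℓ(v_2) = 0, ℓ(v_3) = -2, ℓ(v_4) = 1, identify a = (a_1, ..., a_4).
a = (0, 1, -3, -4)

Write a = (a_1, ..., a_4) in the standard basis. For each basis vector v_i, ℓ(v_i) = <v_i, a> is a linear equation in the a_j's. Collect the n equations into a matrix system V a = ℓ, where row i of V is v_i (expressed in the standard basis). Since V is invertible (lower-triangular with 1s on the diagonal, up to permutation), solve by back-substitution:
  V =
[[-1, -1, 1, 1],
 [1, 0, 0, 0],
 [-1, 1, 1, 0],
 [1, 1, 0, 0]]
  V a = (-8, 0, -2, 1)
Solving gives a = (0, 1, -3, -4).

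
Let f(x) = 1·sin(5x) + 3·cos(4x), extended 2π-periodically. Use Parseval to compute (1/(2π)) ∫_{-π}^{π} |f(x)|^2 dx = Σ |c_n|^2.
Σ |c_n|^2 = 5

Expand |f|^2 and use orthogonality of {sin(nx), cos(mx)} on [-π, π]:
  ∫_{-π}^{π} sin(nx)^2 dx = π, ∫ cos(mx)^2 dx = π, and cross terms integrate to 0.
So ∫_{-π}^{π} f(x)^2 dx = 1^2 · π + 3^2 · π = (1 + 9)π.
Divide by 2π: (1 + 9)/2 = 5.
By Parseval, this equals Σ |c_n|^2.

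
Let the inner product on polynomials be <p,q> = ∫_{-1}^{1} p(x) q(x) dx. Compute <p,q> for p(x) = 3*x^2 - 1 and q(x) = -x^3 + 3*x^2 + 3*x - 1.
<p,q> = 8/5

Expand the product: p(x)·q(x) = -3*x^5 + 9*x^4 + 10*x^3 - 6*x^2 - 3*x + 1.
∫_{-1}^{1} of each monomial x^k gives [2/(k+1) if k even, 0 if k odd]. Integrating term-by-term (or equivalently evaluating the antiderivative F(x) = -x^6/2 + 9*x^5/5 + 5*x^4/2 - 2*x^3 - 3*x^2/2 + x at the endpoints):
  F(1) − F(−1) = 13/10 − (-3/10) = 8/5.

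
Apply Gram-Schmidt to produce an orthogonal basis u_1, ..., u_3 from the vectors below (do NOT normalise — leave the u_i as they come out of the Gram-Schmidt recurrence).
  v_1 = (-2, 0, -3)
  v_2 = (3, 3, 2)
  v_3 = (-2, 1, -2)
Orthogonal basis:
  u_1 = (-2, 0, -3)
  u_2 = (15/13, 3, -10/13)
  u_3 = (-99/142, 55/142, 33/71)

Apply the Gram-Schmidt recurrence
  u_1 = v_1
  u_i = v_i − Σ_{j<i} ((v_i · u_j) / (u_j · u_j)) · u_j.

Step by step this gives:
  u_1 = (-2, 0, -3)
  u_2 = (15/13, 3, -10/13)
  u_3 = (-99/142, 55/142, 33/71)

Orthogonality check:
  u_2 · u_1 = 0 (should be 0)
  u_3 · u_1 = 0 (should be 0)
  u_3 · u_2 = 0 (should be 0)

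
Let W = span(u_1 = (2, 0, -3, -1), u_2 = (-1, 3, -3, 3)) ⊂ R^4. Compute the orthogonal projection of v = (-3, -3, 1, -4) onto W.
proj_W(v) = (81/188, -411/188, 495/188, -383/188)

Set up U = [u_1 | ... | u_2] ∈ R^(4×2). The projector onto W = col(U) is P = U (U^T U)^(-1) U^T.
Compute U^T U =
  [14, 4]
  [4, 28],
and U^T v = (-5, -21).
Solve U^T U · c = U^T v for the coefficients: c = (-7/47, -137/188). The projection is proj_W(v) = U c.
Check: (v - proj_W(v)) · u_1 = 0  (should be 0).
Check: (v - proj_W(v)) · u_2 = 0  (should be 0).
Result: proj_W(v) = (81/188, -411/188, 495/188, -383/188).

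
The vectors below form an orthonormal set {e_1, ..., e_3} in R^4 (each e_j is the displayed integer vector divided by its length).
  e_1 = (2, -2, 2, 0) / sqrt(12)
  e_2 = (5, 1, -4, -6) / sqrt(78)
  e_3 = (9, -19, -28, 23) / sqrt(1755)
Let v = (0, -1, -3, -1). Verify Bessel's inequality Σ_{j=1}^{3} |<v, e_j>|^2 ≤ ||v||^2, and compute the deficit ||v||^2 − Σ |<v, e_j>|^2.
Σ |<v, e_j>|^2 = 469/54; ||v||^2 = 11; deficit = 125/54

Write each e_j = u_j / sqrt(<u_j, u_j>) where u_j is the displayed integer vector. Then <v, e_j> = <v, u_j> / sqrt(<u_j, u_j>), so |<v, e_j>|^2 = <v, u_j>^2 / <u_j, u_j>.
Coefficients: <v, e_1> = -4/sqrt(12), <v, e_2> = 17/sqrt(78), <v, e_3> = 80/sqrt(1755).
Square and sum: Σ |<v, e_j>|^2 = 469/54.
Compute ||v||^2 = v·v = 11.
Deficit = 11 − 469/54 = 125/54 ≥ 0, confirming Bessel's inequality. (The deficit equals ||v − Σ <v,e_j> e_j||^2, the squared distance from v to span{e_j}.)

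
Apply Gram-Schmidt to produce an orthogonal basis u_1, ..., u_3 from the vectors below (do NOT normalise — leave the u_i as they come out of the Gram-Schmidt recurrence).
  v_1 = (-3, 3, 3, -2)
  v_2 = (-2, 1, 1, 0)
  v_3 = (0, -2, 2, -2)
Orthogonal basis:
  u_1 = (-3, 3, 3, -2)
  u_2 = (-26/31, -5/31, -5/31, 24/31)
  u_3 = (-4/7, -18/7, 10/7, -6/7)

Apply the Gram-Schmidt recurrence
  u_1 = v_1
  u_i = v_i − Σ_{j<i} ((v_i · u_j) / (u_j · u_j)) · u_j.

Step by step this gives:
  u_1 = (-3, 3, 3, -2)
  u_2 = (-26/31, -5/31, -5/31, 24/31)
  u_3 = (-4/7, -18/7, 10/7, -6/7)

Orthogonality check:
  u_2 · u_1 = 0 (should be 0)
  u_3 · u_1 = 0 (should be 0)
  u_3 · u_2 = 0 (should be 0)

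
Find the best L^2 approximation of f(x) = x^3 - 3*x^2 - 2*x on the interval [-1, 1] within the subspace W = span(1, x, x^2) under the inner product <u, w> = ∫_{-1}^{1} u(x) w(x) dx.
g(x) = -3*x^2 - 7*x/5

The best approximation g ∈ W is the orthogonal projection of f onto W. Writing g = a_0 + a_1 x + a_2 x^2, the coefficients solve the normal equations G · a = b where
  G_{ij} = <φ_i, φ_j> and b_i = <f, φ_i>, with φ_0 = 1, φ_1 = x, φ_2 = x^2.
G =
  [2, 0, 2/3]
  [0, 2/3, 0]
  [2/3, 0, 2/5],
b = (-2, -14/15, -6/5).
Solving gives a_0 = 0, a_1 = -7/5, a_2 = -3, so
  g(x) = -3*x^2 - 7*x/5.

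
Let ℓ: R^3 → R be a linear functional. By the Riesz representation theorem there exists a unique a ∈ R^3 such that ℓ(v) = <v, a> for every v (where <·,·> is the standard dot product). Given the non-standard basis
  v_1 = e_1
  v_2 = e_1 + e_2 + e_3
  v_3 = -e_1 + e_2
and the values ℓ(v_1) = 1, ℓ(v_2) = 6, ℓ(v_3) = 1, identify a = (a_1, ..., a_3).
a = (1, 2, 3)

Write a = (a_1, ..., a_3) in the standard basis. For each basis vector v_i, ℓ(v_i) = <v_i, a> is a linear equation in the a_j's. Collect the n equations into a matrix system V a = ℓ, where row i of V is v_i (expressed in the standard basis). Since V is invertible (lower-triangular with 1s on the diagonal, up to permutation), solve by back-substitution:
  V =
[[1, 0, 0],
 [1, 1, 1],
 [-1, 1, 0]]
  V a = (1, 6, 1)
Solving gives a = (1, 2, 3).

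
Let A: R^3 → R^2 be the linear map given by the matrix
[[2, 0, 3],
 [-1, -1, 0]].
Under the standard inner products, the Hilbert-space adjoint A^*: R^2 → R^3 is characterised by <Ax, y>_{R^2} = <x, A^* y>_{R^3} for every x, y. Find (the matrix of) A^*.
A^* = A^T =
[[2, -1],
 [0, -1],
 [3, 0]]

For real matrices with standard dot products, the defining identity <Ax, y> = <x, A^* y> gives (Ax)^T y = x^T (A^*) y, i.e. x^T A^T y = x^T (A^*) y. Since this holds for all x, y, we must have A^* = A^T. Therefore
A^* =
[[2, -1],
 [0, -1],
 [3, 0]].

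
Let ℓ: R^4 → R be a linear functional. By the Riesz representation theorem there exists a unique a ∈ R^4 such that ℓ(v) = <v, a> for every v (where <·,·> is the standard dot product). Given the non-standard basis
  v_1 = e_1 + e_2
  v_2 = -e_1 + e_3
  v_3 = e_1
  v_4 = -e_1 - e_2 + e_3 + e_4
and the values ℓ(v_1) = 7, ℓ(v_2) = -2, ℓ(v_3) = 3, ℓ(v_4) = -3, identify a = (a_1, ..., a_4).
a = (3, 4, 1, 3)

Write a = (a_1, ..., a_4) in the standard basis. For each basis vector v_i, ℓ(v_i) = <v_i, a> is a linear equation in the a_j's. Collect the n equations into a matrix system V a = ℓ, where row i of V is v_i (expressed in the standard basis). Since V is invertible (lower-triangular with 1s on the diagonal, up to permutation), solve by back-substitution:
  V =
[[1, 1, 0, 0],
 [-1, 0, 1, 0],
 [1, 0, 0, 0],
 [-1, -1, 1, 1]]
  V a = (7, -2, 3, -3)
Solving gives a = (3, 4, 1, 3).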